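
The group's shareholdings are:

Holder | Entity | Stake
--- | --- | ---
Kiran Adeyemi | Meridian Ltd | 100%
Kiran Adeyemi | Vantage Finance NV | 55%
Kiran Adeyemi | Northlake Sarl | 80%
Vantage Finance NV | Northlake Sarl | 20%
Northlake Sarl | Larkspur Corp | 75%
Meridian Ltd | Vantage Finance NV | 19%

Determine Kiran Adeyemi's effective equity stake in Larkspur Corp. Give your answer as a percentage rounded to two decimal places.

Kiran reaches Larkspur along 3 paths.
Via Vantage → Northlake: 55% × 20% × 75% = 8.25%.
Via Meridian → Vantage → Northlake: 100% × 19% × 20% × 75% = 2.85%.
Via Northlake: 80% × 75% = 60%.
Total: 8.25% + 2.85% + 60% = 71.1%.
Rounded: 71.10%.

71.10%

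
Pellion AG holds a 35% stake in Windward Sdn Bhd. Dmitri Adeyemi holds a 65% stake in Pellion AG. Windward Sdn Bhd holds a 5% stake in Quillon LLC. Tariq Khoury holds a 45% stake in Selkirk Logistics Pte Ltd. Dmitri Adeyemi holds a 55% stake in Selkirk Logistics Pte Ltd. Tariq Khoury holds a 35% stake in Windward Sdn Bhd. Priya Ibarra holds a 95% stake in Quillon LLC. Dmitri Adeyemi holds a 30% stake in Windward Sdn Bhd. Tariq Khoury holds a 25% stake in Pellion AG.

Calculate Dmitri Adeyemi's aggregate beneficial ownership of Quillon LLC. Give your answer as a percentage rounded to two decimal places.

2.64%

Dmitri reaches Quillon along 2 paths.
Via Pellion → Windward: 65% × 35% × 5% = 1.1375%.
Via Windward: 30% × 5% = 1.5%.
Total: 1.1375% + 1.5% = 2.6375%.
Rounded: 2.64%.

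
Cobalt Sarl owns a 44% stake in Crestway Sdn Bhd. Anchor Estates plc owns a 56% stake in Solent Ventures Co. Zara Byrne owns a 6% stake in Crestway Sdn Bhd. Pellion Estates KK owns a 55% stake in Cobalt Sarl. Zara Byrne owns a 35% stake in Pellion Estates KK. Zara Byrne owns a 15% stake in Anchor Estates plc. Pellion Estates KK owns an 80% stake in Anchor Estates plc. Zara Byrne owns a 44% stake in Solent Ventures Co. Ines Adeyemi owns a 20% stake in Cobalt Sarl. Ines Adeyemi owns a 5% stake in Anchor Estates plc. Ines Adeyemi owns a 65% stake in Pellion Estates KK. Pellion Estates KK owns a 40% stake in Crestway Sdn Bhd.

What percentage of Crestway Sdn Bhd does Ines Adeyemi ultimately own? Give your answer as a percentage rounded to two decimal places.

50.53%

Ines reaches Crestway along 3 paths.
Via Pellion: 65% × 40% = 26%.
Via Cobalt: 20% × 44% = 8.8%.
Via Pellion → Cobalt: 65% × 55% × 44% = 15.73%.
Total: 26% + 8.8% + 15.73% = 50.53%.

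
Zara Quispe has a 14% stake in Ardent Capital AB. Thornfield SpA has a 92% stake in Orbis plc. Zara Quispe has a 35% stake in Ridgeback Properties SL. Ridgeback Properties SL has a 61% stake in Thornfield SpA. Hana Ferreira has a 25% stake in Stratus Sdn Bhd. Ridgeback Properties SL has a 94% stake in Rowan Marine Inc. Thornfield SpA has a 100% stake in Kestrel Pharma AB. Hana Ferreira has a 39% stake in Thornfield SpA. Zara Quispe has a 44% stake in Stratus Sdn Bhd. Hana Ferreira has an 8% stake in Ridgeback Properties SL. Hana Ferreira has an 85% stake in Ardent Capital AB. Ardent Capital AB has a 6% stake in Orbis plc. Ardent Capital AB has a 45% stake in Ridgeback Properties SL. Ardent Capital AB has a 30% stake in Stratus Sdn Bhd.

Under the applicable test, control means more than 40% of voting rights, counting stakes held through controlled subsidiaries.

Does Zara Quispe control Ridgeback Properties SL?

No

Zara holds 44% of Stratus, so Zara controls Stratus.
In Ridgeback, Zara's side holds only 35%, not > 40%.
So Zara does not control Ridgeback.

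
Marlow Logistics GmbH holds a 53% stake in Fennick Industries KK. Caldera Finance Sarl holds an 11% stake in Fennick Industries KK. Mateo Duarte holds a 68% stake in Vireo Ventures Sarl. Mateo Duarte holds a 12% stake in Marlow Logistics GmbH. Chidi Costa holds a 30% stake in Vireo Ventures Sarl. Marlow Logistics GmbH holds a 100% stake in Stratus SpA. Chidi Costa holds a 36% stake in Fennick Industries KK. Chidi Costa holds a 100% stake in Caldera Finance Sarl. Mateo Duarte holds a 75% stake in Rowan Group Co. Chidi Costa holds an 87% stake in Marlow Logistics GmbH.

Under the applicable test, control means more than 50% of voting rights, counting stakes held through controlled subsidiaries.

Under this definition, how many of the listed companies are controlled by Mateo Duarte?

Mateo holds 68% of Vireo, so Mateo controls Vireo.
Mateo holds 75% of Rowan, so Mateo controls Rowan.
No other company's threshold is met.
Mateo controls 2 companies.

2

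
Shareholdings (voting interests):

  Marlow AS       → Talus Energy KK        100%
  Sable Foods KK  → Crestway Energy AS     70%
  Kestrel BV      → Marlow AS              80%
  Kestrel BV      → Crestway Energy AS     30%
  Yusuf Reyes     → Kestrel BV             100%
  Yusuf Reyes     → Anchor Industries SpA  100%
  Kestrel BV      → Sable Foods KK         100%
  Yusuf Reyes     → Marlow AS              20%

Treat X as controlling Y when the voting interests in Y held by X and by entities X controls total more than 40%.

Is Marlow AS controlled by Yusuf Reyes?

Yes

Yusuf holds 100% of Kestrel, so Yusuf controls Kestrel.
Kestrel and Yusuf together hold 80% + 20% = 100% of Marlow, so Yusuf controls Marlow.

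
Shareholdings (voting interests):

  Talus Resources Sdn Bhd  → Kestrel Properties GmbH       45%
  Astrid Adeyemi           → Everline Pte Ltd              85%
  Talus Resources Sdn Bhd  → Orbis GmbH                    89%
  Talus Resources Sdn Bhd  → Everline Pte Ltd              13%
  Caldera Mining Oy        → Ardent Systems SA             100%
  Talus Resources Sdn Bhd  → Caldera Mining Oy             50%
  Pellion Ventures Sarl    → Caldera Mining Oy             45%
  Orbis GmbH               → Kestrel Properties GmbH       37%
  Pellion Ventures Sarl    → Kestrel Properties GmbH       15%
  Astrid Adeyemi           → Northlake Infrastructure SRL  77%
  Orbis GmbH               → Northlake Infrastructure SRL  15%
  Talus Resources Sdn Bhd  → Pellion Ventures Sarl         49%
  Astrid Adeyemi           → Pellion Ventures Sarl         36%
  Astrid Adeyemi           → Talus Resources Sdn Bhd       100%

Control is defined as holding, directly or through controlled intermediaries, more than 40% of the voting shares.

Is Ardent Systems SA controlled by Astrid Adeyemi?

Yes

Astrid holds 100% of Talus, so Astrid controls Talus.
Talus and Astrid together hold 49% + 36% = 85% of Pellion, so Astrid controls Pellion.
Pellion and Talus together hold 45% + 50% = 95% of Caldera, so Astrid controls Caldera.
Caldera holds 100% of Ardent, so Astrid controls Ardent.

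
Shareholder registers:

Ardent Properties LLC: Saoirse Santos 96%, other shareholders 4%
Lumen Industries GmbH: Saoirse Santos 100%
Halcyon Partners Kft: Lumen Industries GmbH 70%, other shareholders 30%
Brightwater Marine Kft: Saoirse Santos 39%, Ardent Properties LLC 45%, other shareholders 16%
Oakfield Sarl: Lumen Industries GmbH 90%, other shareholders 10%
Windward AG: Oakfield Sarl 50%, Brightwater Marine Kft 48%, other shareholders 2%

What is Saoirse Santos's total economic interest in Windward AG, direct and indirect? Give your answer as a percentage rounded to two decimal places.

Saoirse reaches Windward along 3 paths.
Via Lumen → Oakfield: 100% × 90% × 50% = 45%.
Via Brightwater: 39% × 48% = 18.72%.
Via Ardent → Brightwater: 96% × 45% × 48% = 20.736%.
Total: 45% + 18.72% + 20.736% = 84.456%.
Rounded: 84.46%.

84.46%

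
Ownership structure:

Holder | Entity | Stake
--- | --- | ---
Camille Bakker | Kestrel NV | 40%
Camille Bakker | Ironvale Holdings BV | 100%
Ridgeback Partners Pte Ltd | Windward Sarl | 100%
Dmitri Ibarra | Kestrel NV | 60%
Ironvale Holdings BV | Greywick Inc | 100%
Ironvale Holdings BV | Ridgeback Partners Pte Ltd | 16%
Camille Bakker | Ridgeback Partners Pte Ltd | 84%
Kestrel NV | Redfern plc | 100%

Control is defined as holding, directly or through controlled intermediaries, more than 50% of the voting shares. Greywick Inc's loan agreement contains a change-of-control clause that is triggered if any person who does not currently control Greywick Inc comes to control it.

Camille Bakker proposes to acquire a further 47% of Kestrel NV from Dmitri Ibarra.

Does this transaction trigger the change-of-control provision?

The purchase adds only to Camille's holdings (Dmitri's stake shrinks), so Camille is the only person who could newly come to control Greywick.
Camille holds 100% of Ironvale, so Camille controls Ironvale.
Ironvale holds 100% of Greywick, so Camille controls Greywick.
So Camille already controls Greywick before the transaction.
After the purchase, Camille's direct stake in Kestrel rises to 40% + 47% = 87%, and Dmitri's stake falls to 13%.
Camille controlled Greywick already, so this is not a new person acquiring control; every other person's position is unchanged or reduced.
No new person acquires control, so the clause is not triggered.

No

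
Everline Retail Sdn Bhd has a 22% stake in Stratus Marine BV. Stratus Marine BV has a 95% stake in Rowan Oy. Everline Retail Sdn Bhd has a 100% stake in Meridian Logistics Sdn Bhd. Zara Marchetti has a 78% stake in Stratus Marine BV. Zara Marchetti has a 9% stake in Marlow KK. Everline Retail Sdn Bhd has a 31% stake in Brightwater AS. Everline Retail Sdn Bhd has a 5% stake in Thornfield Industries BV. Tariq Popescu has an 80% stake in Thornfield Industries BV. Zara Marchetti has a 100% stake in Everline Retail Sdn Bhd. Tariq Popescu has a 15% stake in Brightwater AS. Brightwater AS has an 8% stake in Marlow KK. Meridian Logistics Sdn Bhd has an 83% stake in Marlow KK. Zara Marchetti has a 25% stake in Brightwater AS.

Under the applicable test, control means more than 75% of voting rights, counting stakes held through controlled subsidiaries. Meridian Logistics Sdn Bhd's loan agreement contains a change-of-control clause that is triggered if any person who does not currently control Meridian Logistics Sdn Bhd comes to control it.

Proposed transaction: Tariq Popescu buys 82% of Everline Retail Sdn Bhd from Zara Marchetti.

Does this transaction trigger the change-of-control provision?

Yes

The purchase adds only to Tariq's holdings (Zara's stake shrinks), so Tariq is the only person who could newly come to control Meridian.
Tariq holds 80% of Thornfield, so Tariq controls Thornfield.
Neither Tariq nor any entity Tariq controls holds any voting interest in Meridian.
So before the transaction, Tariq does not control Meridian.
After the purchase, Tariq holds 82% of Everline directly, and Zara's stake falls to 18%.
Tariq holds 82% of Everline, so Tariq controls Everline.
Everline holds 100% of Meridian, so Tariq controls Meridian.
Tariq did not control Meridian before and does after, so the clause is triggered.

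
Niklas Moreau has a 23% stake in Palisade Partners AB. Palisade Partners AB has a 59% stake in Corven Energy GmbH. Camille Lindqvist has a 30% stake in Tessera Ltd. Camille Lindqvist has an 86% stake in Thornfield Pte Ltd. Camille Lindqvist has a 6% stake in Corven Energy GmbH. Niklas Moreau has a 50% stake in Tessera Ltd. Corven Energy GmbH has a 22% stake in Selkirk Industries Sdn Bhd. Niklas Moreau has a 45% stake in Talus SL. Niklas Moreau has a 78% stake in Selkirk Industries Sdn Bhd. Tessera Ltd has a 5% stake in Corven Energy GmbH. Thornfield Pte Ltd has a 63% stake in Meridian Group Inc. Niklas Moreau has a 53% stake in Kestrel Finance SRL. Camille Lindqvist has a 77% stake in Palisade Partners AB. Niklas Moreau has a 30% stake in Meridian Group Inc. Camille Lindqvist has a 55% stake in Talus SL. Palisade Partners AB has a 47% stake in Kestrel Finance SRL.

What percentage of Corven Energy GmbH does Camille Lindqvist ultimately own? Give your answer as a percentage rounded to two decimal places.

52.93%

Camille reaches Corven along 3 paths.
Direct stake: 6% = 6%.
Via Palisade: 77% × 59% = 45.43%.
Via Tessera: 30% × 5% = 1.5%.
Total: 6% + 45.43% + 1.5% = 52.93%.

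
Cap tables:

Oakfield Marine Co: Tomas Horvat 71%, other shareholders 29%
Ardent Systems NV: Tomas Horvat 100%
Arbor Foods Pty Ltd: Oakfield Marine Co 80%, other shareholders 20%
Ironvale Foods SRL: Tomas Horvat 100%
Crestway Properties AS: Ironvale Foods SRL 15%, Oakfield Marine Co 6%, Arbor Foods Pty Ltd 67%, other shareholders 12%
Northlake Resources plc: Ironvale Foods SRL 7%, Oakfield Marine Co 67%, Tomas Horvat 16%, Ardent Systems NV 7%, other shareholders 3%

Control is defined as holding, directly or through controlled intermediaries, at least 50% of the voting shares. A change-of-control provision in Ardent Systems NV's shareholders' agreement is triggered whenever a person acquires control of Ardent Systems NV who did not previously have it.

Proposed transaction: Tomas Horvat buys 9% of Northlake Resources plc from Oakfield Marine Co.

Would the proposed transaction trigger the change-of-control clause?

No

The purchase adds only to Tomas's holdings (Oakfield's stake shrinks), so Tomas is the only person who could newly come to control Ardent.
Tomas holds 100% of Ardent, so Tomas controls Ardent.
So Tomas already controls Ardent before the transaction.
After the purchase, Tomas's direct stake in Northlake rises to 16% + 9% = 25%, and Oakfield's stake falls to 58%.
Tomas controlled Ardent already, so this is not a new person acquiring control; every other person's position is unchanged or reduced.
No new person acquires control, so the clause is not triggered.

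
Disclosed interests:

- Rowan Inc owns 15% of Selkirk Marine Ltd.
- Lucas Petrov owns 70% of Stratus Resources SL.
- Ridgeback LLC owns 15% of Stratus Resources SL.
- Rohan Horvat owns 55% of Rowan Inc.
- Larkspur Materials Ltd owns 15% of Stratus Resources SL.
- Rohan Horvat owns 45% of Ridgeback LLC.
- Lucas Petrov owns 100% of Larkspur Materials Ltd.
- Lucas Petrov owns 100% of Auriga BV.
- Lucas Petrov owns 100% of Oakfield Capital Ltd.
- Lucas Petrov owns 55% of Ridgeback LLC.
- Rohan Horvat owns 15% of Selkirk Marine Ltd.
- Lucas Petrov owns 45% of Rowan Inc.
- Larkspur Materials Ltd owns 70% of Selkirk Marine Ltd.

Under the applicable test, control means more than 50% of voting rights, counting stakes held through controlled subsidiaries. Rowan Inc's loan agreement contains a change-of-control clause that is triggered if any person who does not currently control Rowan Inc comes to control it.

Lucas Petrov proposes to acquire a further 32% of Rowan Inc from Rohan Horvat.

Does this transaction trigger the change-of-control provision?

The purchase adds only to Lucas's holdings (Rohan's stake shrinks), so Lucas is the only person who could newly come to control Rowan.
Lucas holds 100% of Auriga, so Lucas controls Auriga.
Lucas holds 55% of Ridgeback, so Lucas controls Ridgeback.
Lucas holds 100% of Oakfield, so Lucas controls Oakfield.
Lucas holds 100% of Larkspur, so Lucas controls Larkspur.
Larkspur holds 70% of Selkirk, so Lucas controls Selkirk.
Ridgeback and Larkspur and Lucas together hold 15% + 15% + 70% = 100% of Stratus, so Lucas controls Stratus.
In Rowan, Lucas's side holds only 45%, not > 50%.
So before the transaction, Lucas does not control Rowan.
After the purchase, Lucas's direct stake in Rowan rises to 45% + 32% = 77%, and Rohan's stake falls to 23%.
Lucas holds 77% of Rowan, so Lucas controls Rowan.
Lucas did not control Rowan before and does after, so the clause is triggered.

Yes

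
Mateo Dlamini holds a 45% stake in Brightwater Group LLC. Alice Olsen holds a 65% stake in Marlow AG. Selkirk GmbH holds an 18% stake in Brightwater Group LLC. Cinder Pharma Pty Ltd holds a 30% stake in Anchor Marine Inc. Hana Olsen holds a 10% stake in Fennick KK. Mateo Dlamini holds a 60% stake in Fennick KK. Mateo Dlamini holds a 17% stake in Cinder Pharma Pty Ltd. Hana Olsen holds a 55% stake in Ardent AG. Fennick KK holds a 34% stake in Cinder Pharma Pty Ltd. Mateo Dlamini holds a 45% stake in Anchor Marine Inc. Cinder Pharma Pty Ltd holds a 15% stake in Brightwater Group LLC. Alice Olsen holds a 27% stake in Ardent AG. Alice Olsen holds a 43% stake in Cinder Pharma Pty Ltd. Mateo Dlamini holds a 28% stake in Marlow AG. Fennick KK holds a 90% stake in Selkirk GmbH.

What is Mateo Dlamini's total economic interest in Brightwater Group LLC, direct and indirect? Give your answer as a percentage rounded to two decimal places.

60.33%

Mateo reaches Brightwater along 4 paths.
Via Fennick → Cinder: 60% × 34% × 15% = 3.06%.
Via Cinder: 17% × 15% = 2.55%.
Direct stake: 45% = 45%.
Via Fennick → Selkirk: 60% × 90% × 18% = 9.72%.
Total: 3.06% + 2.55% + 45% + 9.72% = 60.33%.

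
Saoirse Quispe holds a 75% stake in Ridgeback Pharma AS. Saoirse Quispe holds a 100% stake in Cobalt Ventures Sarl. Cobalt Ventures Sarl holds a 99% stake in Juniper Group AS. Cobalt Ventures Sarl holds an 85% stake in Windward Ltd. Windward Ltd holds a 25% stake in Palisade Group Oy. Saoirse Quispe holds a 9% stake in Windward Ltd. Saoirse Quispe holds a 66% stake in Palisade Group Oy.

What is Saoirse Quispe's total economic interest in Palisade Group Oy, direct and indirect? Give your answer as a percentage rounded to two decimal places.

89.50%

Saoirse reaches Palisade along 3 paths.
Via Cobalt → Windward: 100% × 85% × 25% = 21.25%.
Via Windward: 9% × 25% = 2.25%.
Direct stake: 66% = 66%.
Total: 21.25% + 2.25% + 66% = 89.5%.
Rounded: 89.50%.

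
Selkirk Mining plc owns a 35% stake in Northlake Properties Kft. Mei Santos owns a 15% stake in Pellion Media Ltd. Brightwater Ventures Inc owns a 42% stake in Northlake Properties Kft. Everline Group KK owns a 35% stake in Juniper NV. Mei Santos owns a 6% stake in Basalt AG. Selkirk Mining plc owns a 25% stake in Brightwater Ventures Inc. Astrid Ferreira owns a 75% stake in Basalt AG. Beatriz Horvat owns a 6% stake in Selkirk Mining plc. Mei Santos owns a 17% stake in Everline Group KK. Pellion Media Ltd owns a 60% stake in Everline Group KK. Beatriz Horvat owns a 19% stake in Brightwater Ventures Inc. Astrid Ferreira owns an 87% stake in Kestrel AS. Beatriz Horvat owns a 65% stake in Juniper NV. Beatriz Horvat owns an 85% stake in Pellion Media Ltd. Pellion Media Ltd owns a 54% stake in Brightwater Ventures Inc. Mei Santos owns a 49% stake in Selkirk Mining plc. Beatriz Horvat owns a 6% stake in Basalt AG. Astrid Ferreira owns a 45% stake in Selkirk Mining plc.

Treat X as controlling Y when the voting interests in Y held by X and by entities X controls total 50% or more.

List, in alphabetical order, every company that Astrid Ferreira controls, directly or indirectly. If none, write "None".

Basalt AG, Kestrel AS

Astrid holds 75% of Basalt, so Astrid controls Basalt.
Astrid holds 87% of Kestrel, so Astrid controls Kestrel.
No other company's threshold is met.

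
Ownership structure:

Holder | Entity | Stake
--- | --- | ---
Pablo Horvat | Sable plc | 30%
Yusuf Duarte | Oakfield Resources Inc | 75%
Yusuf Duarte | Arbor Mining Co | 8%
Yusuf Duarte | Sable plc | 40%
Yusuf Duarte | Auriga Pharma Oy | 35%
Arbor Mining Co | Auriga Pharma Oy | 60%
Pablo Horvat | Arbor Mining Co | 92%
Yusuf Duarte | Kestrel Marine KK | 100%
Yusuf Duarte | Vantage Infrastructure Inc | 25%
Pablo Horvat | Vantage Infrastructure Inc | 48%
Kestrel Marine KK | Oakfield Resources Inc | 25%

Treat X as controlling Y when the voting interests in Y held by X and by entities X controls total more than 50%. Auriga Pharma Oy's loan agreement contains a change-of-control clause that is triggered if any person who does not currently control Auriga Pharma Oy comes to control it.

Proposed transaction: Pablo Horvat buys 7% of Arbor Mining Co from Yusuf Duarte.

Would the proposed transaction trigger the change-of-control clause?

The purchase adds only to Pablo's holdings (Yusuf's stake shrinks), so Pablo is the only person who could newly come to control Auriga.
Pablo holds 92% of Arbor, so Pablo controls Arbor.
Arbor holds 60% of Auriga, so Pablo controls Auriga.
So Pablo already controls Auriga before the transaction.
After the purchase, Pablo's direct stake in Arbor rises to 92% + 7% = 99%, and Yusuf's stake falls to 1%.
Pablo controlled Auriga already, so this is not a new person acquiring control; every other person's position is unchanged or reduced.
No new person acquires control, so the clause is not triggered.

No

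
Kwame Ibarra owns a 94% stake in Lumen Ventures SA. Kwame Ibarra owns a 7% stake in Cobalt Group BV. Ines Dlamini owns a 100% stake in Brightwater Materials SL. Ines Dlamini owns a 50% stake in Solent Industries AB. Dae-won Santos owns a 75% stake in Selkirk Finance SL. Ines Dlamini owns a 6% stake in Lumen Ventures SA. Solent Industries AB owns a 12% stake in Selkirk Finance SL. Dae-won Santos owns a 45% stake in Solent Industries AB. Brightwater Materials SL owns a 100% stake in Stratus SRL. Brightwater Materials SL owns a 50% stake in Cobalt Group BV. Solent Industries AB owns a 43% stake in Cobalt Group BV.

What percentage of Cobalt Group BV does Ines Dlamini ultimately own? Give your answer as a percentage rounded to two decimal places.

Ines reaches Cobalt along 2 paths.
Via Brightwater: 100% × 50% = 50%.
Via Solent: 50% × 43% = 21.5%.
Total: 50% + 21.5% = 71.5%.
Rounded: 71.50%.

71.50%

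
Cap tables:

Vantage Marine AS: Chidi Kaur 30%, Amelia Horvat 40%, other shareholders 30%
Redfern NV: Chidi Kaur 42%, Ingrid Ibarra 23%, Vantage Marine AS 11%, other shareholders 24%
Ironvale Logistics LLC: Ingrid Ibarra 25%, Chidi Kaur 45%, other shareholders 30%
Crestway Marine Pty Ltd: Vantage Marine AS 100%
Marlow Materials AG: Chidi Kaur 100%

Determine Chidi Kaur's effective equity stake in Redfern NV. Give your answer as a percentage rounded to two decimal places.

Chidi reaches Redfern along 2 paths.
Direct stake: 42% = 42%.
Via Vantage: 30% × 11% = 3.3%.
Total: 42% + 3.3% = 45.3%.
Rounded: 45.30%.

45.30%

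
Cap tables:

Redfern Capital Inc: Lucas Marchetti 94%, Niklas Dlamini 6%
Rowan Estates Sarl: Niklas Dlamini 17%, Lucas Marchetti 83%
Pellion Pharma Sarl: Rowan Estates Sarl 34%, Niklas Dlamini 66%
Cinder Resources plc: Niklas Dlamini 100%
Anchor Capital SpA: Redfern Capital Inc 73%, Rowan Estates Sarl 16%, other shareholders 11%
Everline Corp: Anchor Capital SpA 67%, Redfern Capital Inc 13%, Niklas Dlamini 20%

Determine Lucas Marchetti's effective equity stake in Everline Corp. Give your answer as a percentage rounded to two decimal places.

67.09%

Lucas reaches Everline along 3 paths.
Via Redfern → Anchor: 94% × 73% × 67% = 45.9754%.
Via Rowan → Anchor: 83% × 16% × 67% = 8.8976%.
Via Redfern: 94% × 13% = 12.22%.
Total: 45.9754% + 8.8976% + 12.22% = 67.093%.
Rounded: 67.09%.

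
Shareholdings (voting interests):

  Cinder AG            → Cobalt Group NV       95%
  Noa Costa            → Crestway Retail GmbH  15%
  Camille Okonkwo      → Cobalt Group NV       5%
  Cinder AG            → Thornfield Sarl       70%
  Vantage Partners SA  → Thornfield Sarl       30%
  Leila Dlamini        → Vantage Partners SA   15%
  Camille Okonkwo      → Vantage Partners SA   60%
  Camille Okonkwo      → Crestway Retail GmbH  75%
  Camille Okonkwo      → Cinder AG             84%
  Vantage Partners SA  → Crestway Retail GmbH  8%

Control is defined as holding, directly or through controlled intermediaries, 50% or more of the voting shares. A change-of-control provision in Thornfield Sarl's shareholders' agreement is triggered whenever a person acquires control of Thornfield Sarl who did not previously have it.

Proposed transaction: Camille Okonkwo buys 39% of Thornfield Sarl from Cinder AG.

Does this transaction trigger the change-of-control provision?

The purchase adds only to Camille's holdings (Cinder's stake shrinks), so Camille is the only person who could newly come to control Thornfield.
Camille holds 60% of Vantage, so Camille controls Vantage.
Camille holds 84% of Cinder, so Camille controls Cinder.
Cinder and Vantage together hold 70% + 30% = 100% of Thornfield, so Camille controls Thornfield.
So Camille already controls Thornfield before the transaction.
After the purchase, Camille holds 39% of Thornfield directly, and Cinder's stake falls to 31%.
Camille controlled Thornfield already, so this is not a new person acquiring control; every other person's position is unchanged or reduced.
No new person acquires control, so the clause is not triggered.

No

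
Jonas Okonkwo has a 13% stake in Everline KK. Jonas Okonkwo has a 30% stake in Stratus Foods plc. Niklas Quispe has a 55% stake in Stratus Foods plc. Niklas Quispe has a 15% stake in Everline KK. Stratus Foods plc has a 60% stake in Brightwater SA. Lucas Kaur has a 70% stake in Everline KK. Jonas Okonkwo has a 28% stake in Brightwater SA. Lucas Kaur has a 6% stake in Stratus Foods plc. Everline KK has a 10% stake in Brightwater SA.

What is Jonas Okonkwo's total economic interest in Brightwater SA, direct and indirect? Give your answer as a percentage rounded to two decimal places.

47.30%

Jonas reaches Brightwater along 3 paths.
Via Stratus: 30% × 60% = 18%.
Via Everline: 13% × 10% = 1.3%.
Direct stake: 28% = 28%.
Total: 18% + 1.3% + 28% = 47.3%.
Rounded: 47.30%.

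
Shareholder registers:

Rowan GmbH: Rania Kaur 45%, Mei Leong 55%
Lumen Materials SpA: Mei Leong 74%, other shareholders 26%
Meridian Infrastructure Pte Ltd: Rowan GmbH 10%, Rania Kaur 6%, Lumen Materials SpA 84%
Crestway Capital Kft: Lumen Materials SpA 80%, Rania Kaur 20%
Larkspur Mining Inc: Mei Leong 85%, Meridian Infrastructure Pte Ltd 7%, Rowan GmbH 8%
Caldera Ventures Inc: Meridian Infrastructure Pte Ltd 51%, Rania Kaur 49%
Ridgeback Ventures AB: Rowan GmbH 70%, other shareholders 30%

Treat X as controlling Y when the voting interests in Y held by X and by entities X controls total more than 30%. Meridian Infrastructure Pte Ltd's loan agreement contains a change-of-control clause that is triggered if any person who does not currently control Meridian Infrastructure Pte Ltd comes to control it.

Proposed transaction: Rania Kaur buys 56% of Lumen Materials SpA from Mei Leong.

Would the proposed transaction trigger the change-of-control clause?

Yes

The purchase adds only to Rania's holdings (Mei's stake shrinks), so Rania is the only person who could newly come to control Meridian.
Rania holds 45% of Rowan, so Rania controls Rowan.
Rania holds 49% of Caldera, so Rania controls Caldera.
Rowan holds 70% of Ridgeback, so Rania controls Ridgeback.
In Meridian, Rania's side holds only 10% + 6% = 16%, not > 30%.
So before the transaction, Rania does not control Meridian.
After the purchase, Rania holds 56% of Lumen directly, and Mei's stake falls to 18%.
Rania holds 56% of Lumen, so Rania controls Lumen.
Rowan and Rania and Lumen together hold 10% + 6% + 84% = 100% of Meridian, so Rania controls Meridian.
Rania did not control Meridian before and does after, so the clause is triggered.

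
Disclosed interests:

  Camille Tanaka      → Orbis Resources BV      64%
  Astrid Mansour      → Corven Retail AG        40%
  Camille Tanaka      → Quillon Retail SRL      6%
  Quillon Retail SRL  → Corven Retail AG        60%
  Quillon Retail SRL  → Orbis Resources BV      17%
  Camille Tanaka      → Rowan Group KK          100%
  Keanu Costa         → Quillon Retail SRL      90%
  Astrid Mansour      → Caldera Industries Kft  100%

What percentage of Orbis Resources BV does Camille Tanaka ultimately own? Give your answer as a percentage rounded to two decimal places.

65.02%

Camille reaches Orbis along 2 paths.
Via Quillon: 6% × 17% = 1.02%.
Direct stake: 64% = 64%.
Total: 1.02% + 64% = 65.02%.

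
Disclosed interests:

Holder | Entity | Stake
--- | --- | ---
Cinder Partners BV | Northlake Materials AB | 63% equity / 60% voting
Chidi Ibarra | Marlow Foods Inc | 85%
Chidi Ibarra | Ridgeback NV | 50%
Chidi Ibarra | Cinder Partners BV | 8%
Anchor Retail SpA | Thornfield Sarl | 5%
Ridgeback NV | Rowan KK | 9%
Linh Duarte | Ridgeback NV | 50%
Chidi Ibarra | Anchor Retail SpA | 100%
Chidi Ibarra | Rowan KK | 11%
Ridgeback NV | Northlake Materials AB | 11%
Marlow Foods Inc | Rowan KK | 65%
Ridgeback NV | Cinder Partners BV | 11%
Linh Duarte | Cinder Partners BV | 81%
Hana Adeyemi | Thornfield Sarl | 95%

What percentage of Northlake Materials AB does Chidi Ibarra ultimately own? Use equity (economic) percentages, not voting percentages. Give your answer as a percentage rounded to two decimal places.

Chidi reaches Northlake along 3 paths.
Via Ridgeback → Cinder: 50% × 11% × 63% = 3.465%.
Via Cinder: 8% × 63% = 5.04%.
Via Ridgeback: 50% × 11% = 5.5%.
Total: 3.465% + 5.04% + 5.5% = 14.005%.
Rounded: 14.01%.

14.01%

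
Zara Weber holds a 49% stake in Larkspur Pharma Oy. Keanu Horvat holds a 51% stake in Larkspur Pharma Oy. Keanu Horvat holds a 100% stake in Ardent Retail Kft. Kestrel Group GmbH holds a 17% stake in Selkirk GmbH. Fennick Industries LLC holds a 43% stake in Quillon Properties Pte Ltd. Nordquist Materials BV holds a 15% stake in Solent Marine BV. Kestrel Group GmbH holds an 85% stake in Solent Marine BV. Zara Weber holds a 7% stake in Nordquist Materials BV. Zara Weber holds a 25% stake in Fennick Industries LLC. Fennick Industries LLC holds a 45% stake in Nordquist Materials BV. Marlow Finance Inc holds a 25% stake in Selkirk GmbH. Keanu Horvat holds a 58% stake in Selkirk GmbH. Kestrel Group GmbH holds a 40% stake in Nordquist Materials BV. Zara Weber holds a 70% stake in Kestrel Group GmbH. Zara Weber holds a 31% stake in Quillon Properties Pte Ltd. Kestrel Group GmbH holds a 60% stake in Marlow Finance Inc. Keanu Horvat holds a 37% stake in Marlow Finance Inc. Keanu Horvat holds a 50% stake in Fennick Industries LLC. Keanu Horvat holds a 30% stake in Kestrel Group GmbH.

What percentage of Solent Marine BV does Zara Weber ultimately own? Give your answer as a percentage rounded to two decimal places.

Zara reaches Solent along 4 paths.
Via Kestrel → Nordquist: 70% × 40% × 15% = 4.2%.
Via Nordquist: 7% × 15% = 1.05%.
Via Fennick → Nordquist: 25% × 45% × 15% = 1.6875%.
Via Kestrel: 70% × 85% = 59.5%.
Total: 4.2% + 1.05% + 1.6875% + 59.5% = 66.4375%.
Rounded: 66.44%.

66.44%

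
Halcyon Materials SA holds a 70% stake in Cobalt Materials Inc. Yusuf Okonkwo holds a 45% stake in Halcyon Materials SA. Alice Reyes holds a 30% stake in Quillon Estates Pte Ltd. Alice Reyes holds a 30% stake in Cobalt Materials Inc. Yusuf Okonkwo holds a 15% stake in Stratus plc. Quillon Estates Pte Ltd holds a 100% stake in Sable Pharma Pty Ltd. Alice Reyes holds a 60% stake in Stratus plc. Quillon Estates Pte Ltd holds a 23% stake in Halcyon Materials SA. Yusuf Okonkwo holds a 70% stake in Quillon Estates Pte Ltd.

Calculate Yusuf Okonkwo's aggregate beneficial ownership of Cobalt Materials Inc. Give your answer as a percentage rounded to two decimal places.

Yusuf reaches Cobalt along 2 paths.
Via Quillon → Halcyon: 70% × 23% × 70% = 11.27%.
Via Halcyon: 45% × 70% = 31.5%.
Total: 11.27% + 31.5% = 42.77%.

42.77%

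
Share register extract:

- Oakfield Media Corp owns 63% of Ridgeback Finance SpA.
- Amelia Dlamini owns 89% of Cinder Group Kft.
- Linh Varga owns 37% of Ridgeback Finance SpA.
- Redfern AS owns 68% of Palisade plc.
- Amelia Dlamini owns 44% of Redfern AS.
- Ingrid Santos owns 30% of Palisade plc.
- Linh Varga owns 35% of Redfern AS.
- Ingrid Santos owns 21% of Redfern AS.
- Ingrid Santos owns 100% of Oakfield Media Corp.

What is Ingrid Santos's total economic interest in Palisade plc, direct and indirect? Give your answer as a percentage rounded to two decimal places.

Ingrid reaches Palisade along 2 paths.
Via Redfern: 21% × 68% = 14.28%.
Direct stake: 30% = 30%.
Total: 14.28% + 30% = 44.28%.

44.28%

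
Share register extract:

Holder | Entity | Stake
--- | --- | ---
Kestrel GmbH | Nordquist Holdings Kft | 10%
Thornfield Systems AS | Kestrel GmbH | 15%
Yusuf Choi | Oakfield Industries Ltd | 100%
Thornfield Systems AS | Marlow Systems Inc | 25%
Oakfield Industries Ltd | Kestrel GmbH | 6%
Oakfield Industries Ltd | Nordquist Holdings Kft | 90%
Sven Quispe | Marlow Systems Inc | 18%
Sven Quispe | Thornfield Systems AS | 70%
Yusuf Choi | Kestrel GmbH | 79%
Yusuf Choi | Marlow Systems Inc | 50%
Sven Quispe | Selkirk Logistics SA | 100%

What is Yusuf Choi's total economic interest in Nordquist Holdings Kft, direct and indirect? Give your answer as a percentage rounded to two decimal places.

98.50%

Yusuf reaches Nordquist along 3 paths.
Via Oakfield: 100% × 90% = 90%.
Via Kestrel: 79% × 10% = 7.9%.
Via Oakfield → Kestrel: 100% × 6% × 10% = 0.6%.
Total: 90% + 7.9% + 0.6% = 98.5%.
Rounded: 98.50%.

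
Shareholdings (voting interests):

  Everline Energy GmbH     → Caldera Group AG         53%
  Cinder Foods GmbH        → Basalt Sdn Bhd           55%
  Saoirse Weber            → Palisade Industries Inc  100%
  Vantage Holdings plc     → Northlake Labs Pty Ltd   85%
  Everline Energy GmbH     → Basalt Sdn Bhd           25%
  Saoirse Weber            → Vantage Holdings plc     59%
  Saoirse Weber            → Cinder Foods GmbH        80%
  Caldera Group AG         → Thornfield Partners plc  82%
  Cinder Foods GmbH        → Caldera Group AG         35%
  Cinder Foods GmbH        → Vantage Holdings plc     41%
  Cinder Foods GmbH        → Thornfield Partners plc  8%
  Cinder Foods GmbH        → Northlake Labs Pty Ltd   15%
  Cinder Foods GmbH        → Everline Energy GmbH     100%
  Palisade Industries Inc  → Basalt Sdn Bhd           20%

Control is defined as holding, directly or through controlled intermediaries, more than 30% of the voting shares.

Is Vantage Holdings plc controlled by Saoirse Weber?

Saoirse holds 80% of Cinder, so Saoirse controls Cinder.
Saoirse and Cinder together hold 59% + 41% = 100% of Vantage, so Saoirse controls Vantage.

Yes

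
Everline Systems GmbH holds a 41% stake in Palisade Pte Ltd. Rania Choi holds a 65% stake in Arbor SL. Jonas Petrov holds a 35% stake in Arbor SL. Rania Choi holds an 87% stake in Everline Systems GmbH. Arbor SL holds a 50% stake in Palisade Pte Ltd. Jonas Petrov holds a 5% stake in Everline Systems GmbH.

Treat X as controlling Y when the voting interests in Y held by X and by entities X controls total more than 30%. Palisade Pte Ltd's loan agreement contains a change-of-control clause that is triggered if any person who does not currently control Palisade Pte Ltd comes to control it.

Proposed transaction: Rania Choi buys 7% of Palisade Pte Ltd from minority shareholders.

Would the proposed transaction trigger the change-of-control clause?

No

The purchase changes only Rania's holdings, so Rania is the only person who could newly come to control Palisade.
Rania holds 87% of Everline, so Rania controls Everline.
Rania holds 65% of Arbor, so Rania controls Arbor.
Arbor and Everline together hold 50% + 41% = 91% of Palisade, so Rania controls Palisade.
So Rania already controls Palisade before the transaction.
After the purchase, Rania holds 7% of Palisade directly.
Rania controlled Palisade already, so this is not a new person acquiring control; every other person's position is unchanged or reduced.
No new person acquires control, so the clause is not triggered.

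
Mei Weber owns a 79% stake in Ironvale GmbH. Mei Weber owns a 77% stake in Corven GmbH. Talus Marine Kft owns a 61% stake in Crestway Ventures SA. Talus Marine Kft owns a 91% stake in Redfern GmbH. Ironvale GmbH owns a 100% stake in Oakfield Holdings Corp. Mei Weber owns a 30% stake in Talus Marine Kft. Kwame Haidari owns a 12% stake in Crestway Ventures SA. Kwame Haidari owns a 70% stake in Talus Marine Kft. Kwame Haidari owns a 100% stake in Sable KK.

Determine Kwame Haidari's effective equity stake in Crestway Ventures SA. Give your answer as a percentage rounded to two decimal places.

Kwame reaches Crestway along 2 paths.
Via Talus: 70% × 61% = 42.7%.
Direct stake: 12% = 12%.
Total: 42.7% + 12% = 54.7%.
Rounded: 54.70%.

54.70%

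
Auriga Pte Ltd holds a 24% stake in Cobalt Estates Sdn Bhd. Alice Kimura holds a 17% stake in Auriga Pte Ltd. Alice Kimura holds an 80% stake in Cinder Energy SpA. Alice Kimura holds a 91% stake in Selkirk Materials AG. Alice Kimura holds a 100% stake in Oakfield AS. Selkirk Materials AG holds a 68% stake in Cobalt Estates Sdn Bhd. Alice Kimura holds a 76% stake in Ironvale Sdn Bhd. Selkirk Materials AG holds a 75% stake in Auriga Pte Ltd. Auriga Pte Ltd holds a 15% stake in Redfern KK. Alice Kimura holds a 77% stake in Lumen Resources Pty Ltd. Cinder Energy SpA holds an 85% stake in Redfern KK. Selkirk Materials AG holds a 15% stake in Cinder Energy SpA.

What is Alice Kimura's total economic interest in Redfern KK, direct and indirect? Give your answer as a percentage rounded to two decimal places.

92.39%

Alice reaches Redfern along 4 paths.
Via Cinder: 80% × 85% = 68%.
Via Selkirk → Cinder: 91% × 15% × 85% = 11.6025%.
Via Selkirk → Auriga: 91% × 75% × 15% = 10.2375%.
Via Auriga: 17% × 15% = 2.55%.
Total: 68% + 11.6025% + 10.2375% + 2.55% = 92.39%.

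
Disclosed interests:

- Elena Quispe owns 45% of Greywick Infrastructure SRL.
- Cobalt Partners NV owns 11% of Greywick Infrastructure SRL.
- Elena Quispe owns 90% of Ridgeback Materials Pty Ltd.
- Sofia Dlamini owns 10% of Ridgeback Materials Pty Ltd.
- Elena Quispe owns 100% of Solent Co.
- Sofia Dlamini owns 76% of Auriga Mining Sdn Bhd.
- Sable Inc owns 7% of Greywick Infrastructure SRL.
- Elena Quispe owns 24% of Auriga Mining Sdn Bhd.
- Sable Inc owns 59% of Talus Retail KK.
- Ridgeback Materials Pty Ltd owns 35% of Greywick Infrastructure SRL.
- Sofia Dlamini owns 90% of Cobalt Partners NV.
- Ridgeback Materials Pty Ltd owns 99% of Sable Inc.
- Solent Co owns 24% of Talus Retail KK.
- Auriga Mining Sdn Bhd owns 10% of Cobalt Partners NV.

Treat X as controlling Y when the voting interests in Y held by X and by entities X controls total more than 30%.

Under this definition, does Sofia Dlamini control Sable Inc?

No

Sofia holds 76% of Auriga, so Sofia controls Auriga.
Auriga and Sofia together hold 10% + 90% = 100% of Cobalt, so Sofia controls Cobalt.
Neither Sofia nor any entity Sofia controls holds any voting interest in Sable.
So Sofia does not control Sable.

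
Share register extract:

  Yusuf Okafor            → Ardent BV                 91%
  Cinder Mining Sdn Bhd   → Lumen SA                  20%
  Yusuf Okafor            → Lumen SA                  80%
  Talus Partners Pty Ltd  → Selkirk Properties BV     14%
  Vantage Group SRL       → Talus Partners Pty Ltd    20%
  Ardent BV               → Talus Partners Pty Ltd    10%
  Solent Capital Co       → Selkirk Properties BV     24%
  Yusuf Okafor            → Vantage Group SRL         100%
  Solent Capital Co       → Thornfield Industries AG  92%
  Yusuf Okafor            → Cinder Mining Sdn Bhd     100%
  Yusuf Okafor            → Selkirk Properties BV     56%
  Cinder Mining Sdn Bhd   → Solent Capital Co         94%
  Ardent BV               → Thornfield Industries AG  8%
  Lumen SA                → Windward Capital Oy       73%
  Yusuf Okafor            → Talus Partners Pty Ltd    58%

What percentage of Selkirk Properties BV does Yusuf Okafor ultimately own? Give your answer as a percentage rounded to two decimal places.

Yusuf reaches Selkirk along 5 paths.
Via Vantage → Talus: 100% × 20% × 14% = 2.8%.
Via Talus: 58% × 14% = 8.12%.
Via Ardent → Talus: 91% × 10% × 14% = 1.274%.
Via Cinder → Solent: 100% × 94% × 24% = 22.56%.
Direct stake: 56% = 56%.
Total: 2.8% + 8.12% + 1.274% + 22.56% + 56% = 90.754%.
Rounded: 90.75%.

90.75%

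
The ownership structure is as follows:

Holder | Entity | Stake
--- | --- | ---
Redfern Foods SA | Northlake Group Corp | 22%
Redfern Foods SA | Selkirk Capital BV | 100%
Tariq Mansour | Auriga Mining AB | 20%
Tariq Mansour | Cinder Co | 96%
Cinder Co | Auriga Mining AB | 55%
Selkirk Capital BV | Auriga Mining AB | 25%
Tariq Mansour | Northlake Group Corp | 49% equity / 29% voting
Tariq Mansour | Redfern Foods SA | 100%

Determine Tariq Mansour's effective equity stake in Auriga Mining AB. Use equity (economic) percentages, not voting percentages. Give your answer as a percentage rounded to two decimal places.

97.80%

Tariq reaches Auriga along 3 paths.
Via Cinder: 96% × 55% = 52.8%.
Via Redfern → Selkirk: 100% × 100% × 25% = 25%.
Direct stake: 20% = 20%.
Total: 52.8% + 25% + 20% = 97.8%.
Rounded: 97.80%.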